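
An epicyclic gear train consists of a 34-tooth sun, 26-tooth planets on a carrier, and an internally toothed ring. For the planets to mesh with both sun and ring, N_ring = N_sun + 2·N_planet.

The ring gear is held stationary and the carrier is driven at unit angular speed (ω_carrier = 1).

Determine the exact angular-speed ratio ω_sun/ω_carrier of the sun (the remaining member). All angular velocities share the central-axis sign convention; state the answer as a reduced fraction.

60/17

N_ring = 34 + 2·26 = 86
34(ω_s−ω_c) = −86(ω_r−ω_c),  ω_r=0, ω_c=1
ω_s = 1 − (86/34)(0−1) = 60/17
ω_s/ω_c = 60/17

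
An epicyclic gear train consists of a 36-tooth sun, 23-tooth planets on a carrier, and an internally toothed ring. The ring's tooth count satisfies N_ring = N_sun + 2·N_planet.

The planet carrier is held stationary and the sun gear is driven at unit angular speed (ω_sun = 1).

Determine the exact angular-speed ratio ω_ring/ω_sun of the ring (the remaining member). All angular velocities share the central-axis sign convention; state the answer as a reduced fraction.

N_ring = 36 + 2·23 = 82
36(ω_s−ω_c) = −82(ω_r−ω_c),  ω_c=0, ω_s=1
ω_r = 0 − (36/82)(1−0) = -18/41
ω_r/ω_s = -18/41

-18/41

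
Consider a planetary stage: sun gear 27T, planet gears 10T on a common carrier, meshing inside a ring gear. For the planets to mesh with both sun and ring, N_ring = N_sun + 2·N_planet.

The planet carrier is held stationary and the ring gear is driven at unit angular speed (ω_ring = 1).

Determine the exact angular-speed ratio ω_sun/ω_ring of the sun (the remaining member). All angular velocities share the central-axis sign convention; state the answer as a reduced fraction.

-47/27

N_ring = 27 + 2·10 = 47
27(ω_s−ω_c) = −47(ω_r−ω_c),  ω_c=0, ω_r=1
ω_s = 0 − (47/27)(1−0) = -47/27
ω_s/ω_r = -47/27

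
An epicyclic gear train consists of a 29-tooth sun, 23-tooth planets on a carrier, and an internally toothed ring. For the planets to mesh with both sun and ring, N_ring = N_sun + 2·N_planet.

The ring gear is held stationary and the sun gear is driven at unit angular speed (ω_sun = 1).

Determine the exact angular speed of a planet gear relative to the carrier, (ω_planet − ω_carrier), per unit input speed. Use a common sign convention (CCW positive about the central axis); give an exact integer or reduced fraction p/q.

N_ring = 29 + 2·23 = 75
29(ω_s−ω_c) = −75(ω_r−ω_c),  ω_r=0, ω_s=1
29(1−ω_c) = −75(0−ω_c)  ⇒  104ω_c = 29  ⇒  ω_c = 29/104
sun–planet: 29·(1−29/104) = −23·(ω_p−ω_c)  ⇒  ω_p−ω_c = −(29/23)·(75/104) = -2175/2392

-2175/2392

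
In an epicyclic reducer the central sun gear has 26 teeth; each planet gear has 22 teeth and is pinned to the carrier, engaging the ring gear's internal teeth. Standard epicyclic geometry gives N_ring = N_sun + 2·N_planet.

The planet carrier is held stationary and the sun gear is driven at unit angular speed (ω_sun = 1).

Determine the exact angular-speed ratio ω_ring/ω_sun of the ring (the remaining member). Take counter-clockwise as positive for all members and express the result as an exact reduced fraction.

N_ring = 26 + 2·22 = 70
26(ω_s−ω_c) = −70(ω_r−ω_c),  ω_c=0, ω_s=1
ω_r = 0 − (26/70)(1−0) = -13/35
ω_r/ω_s = -13/35

-13/35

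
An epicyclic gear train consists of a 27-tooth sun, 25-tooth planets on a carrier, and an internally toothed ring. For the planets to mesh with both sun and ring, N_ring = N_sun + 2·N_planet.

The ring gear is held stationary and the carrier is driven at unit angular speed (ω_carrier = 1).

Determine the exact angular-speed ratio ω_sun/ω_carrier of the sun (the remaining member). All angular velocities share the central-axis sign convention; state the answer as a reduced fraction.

N_ring = 27 + 2·25 = 77
27(ω_s−ω_c) = −77(ω_r−ω_c),  ω_r=0, ω_c=1
ω_s = 1 − (77/27)(0−1) = 104/27
ω_s/ω_c = 104/27

104/27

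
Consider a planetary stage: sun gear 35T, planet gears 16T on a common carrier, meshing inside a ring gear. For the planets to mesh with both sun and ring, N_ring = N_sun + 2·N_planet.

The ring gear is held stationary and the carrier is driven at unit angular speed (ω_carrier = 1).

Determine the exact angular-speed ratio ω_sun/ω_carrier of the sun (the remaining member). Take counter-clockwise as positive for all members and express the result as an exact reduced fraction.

N_ring = 35 + 2·16 = 67
35(ω_s−ω_c) = −67(ω_r−ω_c),  ω_r=0, ω_c=1
ω_s = 1 − (67/35)(0−1) = 102/35
ω_s/ω_c = 102/35

102/35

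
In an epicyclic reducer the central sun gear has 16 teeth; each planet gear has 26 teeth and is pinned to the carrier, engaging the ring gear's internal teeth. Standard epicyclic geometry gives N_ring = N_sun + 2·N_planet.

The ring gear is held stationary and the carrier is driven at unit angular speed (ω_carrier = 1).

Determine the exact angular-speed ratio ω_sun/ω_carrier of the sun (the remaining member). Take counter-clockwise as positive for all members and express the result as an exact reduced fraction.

N_ring = 16 + 2·26 = 68
16(ω_s−ω_c) = −68(ω_r−ω_c),  ω_r=0, ω_c=1
ω_s = 1 − (68/16)(0−1) = 21/4
ω_s/ω_c = 21/4

21/4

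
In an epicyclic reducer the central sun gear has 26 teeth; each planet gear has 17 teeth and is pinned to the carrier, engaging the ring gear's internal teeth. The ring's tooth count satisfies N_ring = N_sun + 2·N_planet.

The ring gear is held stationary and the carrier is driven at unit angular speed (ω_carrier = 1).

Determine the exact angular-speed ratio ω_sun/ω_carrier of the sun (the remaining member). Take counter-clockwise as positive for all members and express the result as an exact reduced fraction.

N_ring = 26 + 2·17 = 60
26(ω_s−ω_c) = −60(ω_r−ω_c),  ω_r=0, ω_c=1
ω_s = 1 − (60/26)(0−1) = 43/13
ω_s/ω_c = 43/13

43/13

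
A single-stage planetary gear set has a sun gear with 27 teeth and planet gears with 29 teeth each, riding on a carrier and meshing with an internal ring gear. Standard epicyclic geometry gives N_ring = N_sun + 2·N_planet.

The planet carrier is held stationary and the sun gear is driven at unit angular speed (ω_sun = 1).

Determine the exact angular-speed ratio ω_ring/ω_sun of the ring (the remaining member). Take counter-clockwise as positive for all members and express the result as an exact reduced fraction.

-27/85

N_ring = 27 + 2·29 = 85
27(ω_s−ω_c) = −85(ω_r−ω_c),  ω_c=0, ω_s=1
ω_r = 0 − (27/85)(1−0) = -27/85
ω_r/ω_s = -27/85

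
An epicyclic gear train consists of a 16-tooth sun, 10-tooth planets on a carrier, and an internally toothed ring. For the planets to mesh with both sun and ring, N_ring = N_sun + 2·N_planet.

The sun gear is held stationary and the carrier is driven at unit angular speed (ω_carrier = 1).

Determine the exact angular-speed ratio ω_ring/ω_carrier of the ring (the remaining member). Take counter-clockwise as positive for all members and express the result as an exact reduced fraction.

13/9

N_ring = 16 + 2·10 = 36
16(ω_s−ω_c) = −36(ω_r−ω_c),  ω_s=0, ω_c=1
ω_r = 1 − (16/36)(0−1) = 13/9
ω_r/ω_c = 13/9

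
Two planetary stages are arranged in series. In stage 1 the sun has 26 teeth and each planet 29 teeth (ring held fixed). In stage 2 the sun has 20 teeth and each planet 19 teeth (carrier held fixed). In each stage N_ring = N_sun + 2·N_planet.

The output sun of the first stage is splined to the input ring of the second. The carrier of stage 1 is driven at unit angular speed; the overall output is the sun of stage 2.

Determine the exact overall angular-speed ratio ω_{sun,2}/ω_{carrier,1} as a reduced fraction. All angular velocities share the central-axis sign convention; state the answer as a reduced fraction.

-319/26

Stage 1: N_ring = 26 + 2·29 = 84
Stage 1: 26(ω_s−ω_c) = −84(ω_r−ω_c),  ω_r=0, ω_c=1
Stage 1: ω_s = 1 − (84/26)(0−1) = 55/13
  ⇒ ω_s¹/ω_c¹ = 55/13
Stage 2: N_ring = 20 + 2·19 = 58
Stage 2: 20(ω_s−ω_c) = −58(ω_r−ω_c),  ω_c=0, ω_r=1
Stage 2: ω_s = 0 − (58/20)(1−0) = -29/10
  ⇒ ω_s²/ω_r² = -29/10
Coupling ω_r² = ω_s¹ ⇒ overall = 55/13 × -29/10 = -319/26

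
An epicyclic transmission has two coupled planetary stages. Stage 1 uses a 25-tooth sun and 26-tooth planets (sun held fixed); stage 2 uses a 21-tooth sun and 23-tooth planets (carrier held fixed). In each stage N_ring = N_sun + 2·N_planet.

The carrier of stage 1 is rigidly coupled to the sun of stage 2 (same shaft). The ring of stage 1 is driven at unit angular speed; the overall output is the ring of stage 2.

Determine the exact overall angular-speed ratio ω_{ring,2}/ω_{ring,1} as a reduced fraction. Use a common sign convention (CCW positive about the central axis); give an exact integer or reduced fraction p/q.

-539/2278

Stage 1: N_ring = 25 + 2·26 = 77
Stage 1: 25(ω_s−ω_c) = −77(ω_r−ω_c),  ω_s=0, ω_r=1
Stage 1: 25(0−ω_c) = −77(1−ω_c)  ⇒  102ω_c = 77  ⇒  ω_c = 77/102
  ⇒ ω_c¹/ω_r¹ = 77/102
Stage 2: N_ring = 21 + 2·23 = 67
Stage 2: 21(ω_s−ω_c) = −67(ω_r−ω_c),  ω_c=0, ω_s=1
Stage 2: ω_r = 0 − (21/67)(1−0) = -21/67
  ⇒ ω_r²/ω_s² = -21/67
Coupling ω_s² = ω_c¹ ⇒ overall = 77/102 × -21/67 = -539/2278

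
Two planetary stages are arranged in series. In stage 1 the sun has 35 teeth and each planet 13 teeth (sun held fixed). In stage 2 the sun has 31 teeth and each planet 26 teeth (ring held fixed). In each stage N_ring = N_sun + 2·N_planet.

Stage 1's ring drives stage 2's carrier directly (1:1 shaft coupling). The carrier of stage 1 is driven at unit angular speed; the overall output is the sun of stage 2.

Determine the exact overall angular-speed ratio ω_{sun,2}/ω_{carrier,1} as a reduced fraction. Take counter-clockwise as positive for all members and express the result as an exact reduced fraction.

Stage 1: N_ring = 35 + 2·13 = 61
Stage 1: 35(ω_s−ω_c) = −61(ω_r−ω_c),  ω_s=0, ω_c=1
Stage 1: ω_r = 1 − (35/61)(0−1) = 96/61
  ⇒ ω_r¹/ω_c¹ = 96/61
Stage 2: N_ring = 31 + 2·26 = 83
Stage 2: 31(ω_s−ω_c) = −83(ω_r−ω_c),  ω_r=0, ω_c=1
Stage 2: ω_s = 1 − (83/31)(0−1) = 114/31
  ⇒ ω_s²/ω_c² = 114/31
Coupling ω_c² = ω_r¹ ⇒ overall = 96/61 × 114/31 = 10944/1891

10944/1891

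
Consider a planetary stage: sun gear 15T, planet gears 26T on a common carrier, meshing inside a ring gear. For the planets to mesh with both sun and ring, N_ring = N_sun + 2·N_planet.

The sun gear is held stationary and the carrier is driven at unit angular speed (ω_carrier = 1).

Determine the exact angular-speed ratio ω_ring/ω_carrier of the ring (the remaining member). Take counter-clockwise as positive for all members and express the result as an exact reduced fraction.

N_ring = 15 + 2·26 = 67
15(ω_s−ω_c) = −67(ω_r−ω_c),  ω_s=0, ω_c=1
ω_r = 1 − (15/67)(0−1) = 82/67
ω_r/ω_c = 82/67

82/67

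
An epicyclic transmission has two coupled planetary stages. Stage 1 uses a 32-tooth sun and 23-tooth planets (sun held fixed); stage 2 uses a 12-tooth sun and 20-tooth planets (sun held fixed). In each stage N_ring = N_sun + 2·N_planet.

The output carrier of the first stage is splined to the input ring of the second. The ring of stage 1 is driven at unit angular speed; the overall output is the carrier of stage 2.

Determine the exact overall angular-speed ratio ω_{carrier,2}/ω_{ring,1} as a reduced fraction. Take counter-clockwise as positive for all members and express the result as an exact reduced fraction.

Stage 1: N_ring = 32 + 2·23 = 78
Stage 1: 32(ω_s−ω_c) = −78(ω_r−ω_c),  ω_s=0, ω_r=1
Stage 1: 32(0−ω_c) = −78(1−ω_c)  ⇒  110ω_c = 78  ⇒  ω_c = 39/55
  ⇒ ω_c¹/ω_r¹ = 39/55
Stage 2: N_ring = 12 + 2·20 = 52
Stage 2: 12(ω_s−ω_c) = −52(ω_r−ω_c),  ω_s=0, ω_r=1
Stage 2: 12(0−ω_c) = −52(1−ω_c)  ⇒  64ω_c = 52  ⇒  ω_c = 13/16
  ⇒ ω_c²/ω_r² = 13/16
Coupling ω_r² = ω_c¹ ⇒ overall = 39/55 × 13/16 = 507/880

507/880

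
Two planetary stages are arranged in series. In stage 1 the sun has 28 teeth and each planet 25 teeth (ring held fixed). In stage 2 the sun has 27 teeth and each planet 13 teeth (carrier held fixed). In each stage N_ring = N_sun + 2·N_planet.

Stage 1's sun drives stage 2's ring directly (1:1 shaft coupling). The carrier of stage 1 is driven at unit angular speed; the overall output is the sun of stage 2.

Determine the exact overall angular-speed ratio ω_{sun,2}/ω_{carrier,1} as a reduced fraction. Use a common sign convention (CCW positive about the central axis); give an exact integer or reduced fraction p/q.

Stage 1: N_ring = 28 + 2·25 = 78
Stage 1: 28(ω_s−ω_c) = −78(ω_r−ω_c),  ω_r=0, ω_c=1
Stage 1: ω_s = 1 − (78/28)(0−1) = 53/14
  ⇒ ω_s¹/ω_c¹ = 53/14
Stage 2: N_ring = 27 + 2·13 = 53
Stage 2: 27(ω_s−ω_c) = −53(ω_r−ω_c),  ω_c=0, ω_r=1
Stage 2: ω_s = 0 − (53/27)(1−0) = -53/27
  ⇒ ω_s²/ω_r² = -53/27
Coupling ω_r² = ω_s¹ ⇒ overall = 53/14 × -53/27 = -2809/378

-2809/378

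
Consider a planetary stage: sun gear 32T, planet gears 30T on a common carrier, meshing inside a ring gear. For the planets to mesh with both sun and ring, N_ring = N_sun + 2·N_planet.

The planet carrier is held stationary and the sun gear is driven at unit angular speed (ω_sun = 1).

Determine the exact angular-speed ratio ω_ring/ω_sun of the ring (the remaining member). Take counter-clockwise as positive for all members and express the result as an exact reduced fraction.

-8/23

N_ring = 32 + 2·30 = 92
32(ω_s−ω_c) = −92(ω_r−ω_c),  ω_c=0, ω_s=1
ω_r = 0 − (32/92)(1−0) = -8/23
ω_r/ω_s = -8/23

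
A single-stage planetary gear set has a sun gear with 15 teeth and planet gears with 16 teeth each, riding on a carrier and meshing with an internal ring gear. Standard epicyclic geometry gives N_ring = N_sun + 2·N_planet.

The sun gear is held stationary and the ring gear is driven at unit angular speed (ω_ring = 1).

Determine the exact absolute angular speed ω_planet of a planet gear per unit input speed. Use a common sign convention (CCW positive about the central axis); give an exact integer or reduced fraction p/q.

N_ring = 15 + 2·16 = 47
15(ω_s−ω_c) = −47(ω_r−ω_c),  ω_s=0, ω_r=1
15(0−ω_c) = −47(1−ω_c)  ⇒  62ω_c = 47  ⇒  ω_c = 47/62
sun–planet: 15·(0−47/62) = −16·(ω_p−ω_c)  ⇒  ω_p−ω_c = −(15/16)·(-47/62) = 705/992
ω_p = 47/62 + 705/992 = 47/32

47/32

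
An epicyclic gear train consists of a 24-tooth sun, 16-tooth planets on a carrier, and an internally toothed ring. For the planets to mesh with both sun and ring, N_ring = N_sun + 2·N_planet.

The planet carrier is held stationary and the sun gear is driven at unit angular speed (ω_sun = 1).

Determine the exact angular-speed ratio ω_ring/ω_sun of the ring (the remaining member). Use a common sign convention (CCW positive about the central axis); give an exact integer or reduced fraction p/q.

-3/7

N_ring = 24 + 2·16 = 56
24(ω_s−ω_c) = −56(ω_r−ω_c),  ω_c=0, ω_s=1
ω_r = 0 − (24/56)(1−0) = -3/7
ω_r/ω_s = -3/7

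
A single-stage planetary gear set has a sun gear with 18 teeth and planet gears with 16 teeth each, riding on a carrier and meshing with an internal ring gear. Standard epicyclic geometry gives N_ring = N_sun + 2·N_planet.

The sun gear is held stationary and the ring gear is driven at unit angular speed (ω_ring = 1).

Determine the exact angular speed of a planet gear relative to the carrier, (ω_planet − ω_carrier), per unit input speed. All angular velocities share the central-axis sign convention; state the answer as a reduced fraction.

N_ring = 18 + 2·16 = 50
18(ω_s−ω_c) = −50(ω_r−ω_c),  ω_s=0, ω_r=1
18(0−ω_c) = −50(1−ω_c)  ⇒  68ω_c = 50  ⇒  ω_c = 25/34
sun–planet: 18·(0−25/34) = −16·(ω_p−ω_c)  ⇒  ω_p−ω_c = −(18/16)·(-25/34) = 225/272

225/272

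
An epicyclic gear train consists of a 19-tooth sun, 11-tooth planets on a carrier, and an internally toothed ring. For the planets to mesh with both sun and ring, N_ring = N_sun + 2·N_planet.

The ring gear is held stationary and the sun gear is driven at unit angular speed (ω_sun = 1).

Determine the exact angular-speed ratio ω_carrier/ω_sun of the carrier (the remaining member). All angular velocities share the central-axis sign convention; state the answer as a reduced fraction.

N_ring = 19 + 2·11 = 41
19(ω_s−ω_c) = −41(ω_r−ω_c),  ω_r=0, ω_s=1
19(1−ω_c) = −41(0−ω_c)  ⇒  60ω_c = 19  ⇒  ω_c = 19/60
ω_c/ω_s = 19/60

19/60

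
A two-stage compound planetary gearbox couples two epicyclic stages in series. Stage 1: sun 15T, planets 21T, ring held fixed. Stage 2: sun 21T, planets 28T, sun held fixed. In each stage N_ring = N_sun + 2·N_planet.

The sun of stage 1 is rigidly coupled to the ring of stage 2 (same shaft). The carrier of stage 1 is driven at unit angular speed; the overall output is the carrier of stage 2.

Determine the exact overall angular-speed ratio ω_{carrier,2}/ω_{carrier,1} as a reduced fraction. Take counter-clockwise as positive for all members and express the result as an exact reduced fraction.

132/35

Stage 1: N_ring = 15 + 2·21 = 57
Stage 1: 15(ω_s−ω_c) = −57(ω_r−ω_c),  ω_r=0, ω_c=1
Stage 1: ω_s = 1 − (57/15)(0−1) = 24/5
  ⇒ ω_s¹/ω_c¹ = 24/5
Stage 2: N_ring = 21 + 2·28 = 77
Stage 2: 21(ω_s−ω_c) = −77(ω_r−ω_c),  ω_s=0, ω_r=1
Stage 2: 21(0−ω_c) = −77(1−ω_c)  ⇒  98ω_c = 77  ⇒  ω_c = 11/14
  ⇒ ω_c²/ω_r² = 11/14
Coupling ω_r² = ω_s¹ ⇒ overall = 24/5 × 11/14 = 132/35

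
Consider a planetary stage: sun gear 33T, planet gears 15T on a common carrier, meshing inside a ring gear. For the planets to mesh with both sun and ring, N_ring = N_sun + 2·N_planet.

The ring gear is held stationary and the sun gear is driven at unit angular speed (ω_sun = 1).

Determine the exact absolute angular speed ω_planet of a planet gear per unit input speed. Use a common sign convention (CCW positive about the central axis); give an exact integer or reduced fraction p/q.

N_ring = 33 + 2·15 = 63
33(ω_s−ω_c) = −63(ω_r−ω_c),  ω_r=0, ω_s=1
33(1−ω_c) = −63(0−ω_c)  ⇒  96ω_c = 33  ⇒  ω_c = 11/32
sun–planet: 33·(1−11/32) = −15·(ω_p−ω_c)  ⇒  ω_p−ω_c = −(33/15)·(21/32) = -231/160
ω_p = 11/32 − 231/160 = -11/10

-11/10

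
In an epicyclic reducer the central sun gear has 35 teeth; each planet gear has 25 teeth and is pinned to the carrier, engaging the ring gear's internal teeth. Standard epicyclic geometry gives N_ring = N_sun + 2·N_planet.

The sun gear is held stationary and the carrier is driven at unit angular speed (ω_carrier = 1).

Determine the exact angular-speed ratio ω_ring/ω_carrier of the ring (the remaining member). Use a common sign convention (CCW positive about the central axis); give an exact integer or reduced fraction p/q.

24/17

N_ring = 35 + 2·25 = 85
35(ω_s−ω_c) = −85(ω_r−ω_c),  ω_s=0, ω_c=1
ω_r = 1 − (35/85)(0−1) = 24/17
ω_r/ω_c = 24/17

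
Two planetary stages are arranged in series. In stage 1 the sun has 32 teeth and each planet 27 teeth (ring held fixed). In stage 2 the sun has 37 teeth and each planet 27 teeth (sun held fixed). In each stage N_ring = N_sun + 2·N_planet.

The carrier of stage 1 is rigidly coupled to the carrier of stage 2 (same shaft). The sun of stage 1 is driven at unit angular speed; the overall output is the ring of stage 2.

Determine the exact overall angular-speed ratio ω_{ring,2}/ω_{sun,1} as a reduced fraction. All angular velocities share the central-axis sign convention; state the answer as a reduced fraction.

Stage 1: N_ring = 32 + 2·27 = 86
Stage 1: 32(ω_s−ω_c) = −86(ω_r−ω_c),  ω_r=0, ω_s=1
Stage 1: 32(1−ω_c) = −86(0−ω_c)  ⇒  118ω_c = 32  ⇒  ω_c = 16/59
  ⇒ ω_c¹/ω_s¹ = 16/59
Stage 2: N_ring = 37 + 2·27 = 91
Stage 2: 37(ω_s−ω_c) = −91(ω_r−ω_c),  ω_s=0, ω_c=1
Stage 2: ω_r = 1 − (37/91)(0−1) = 128/91
  ⇒ ω_r²/ω_c² = 128/91
Coupling ω_c² = ω_c¹ ⇒ overall = 16/59 × 128/91 = 2048/5369

2048/5369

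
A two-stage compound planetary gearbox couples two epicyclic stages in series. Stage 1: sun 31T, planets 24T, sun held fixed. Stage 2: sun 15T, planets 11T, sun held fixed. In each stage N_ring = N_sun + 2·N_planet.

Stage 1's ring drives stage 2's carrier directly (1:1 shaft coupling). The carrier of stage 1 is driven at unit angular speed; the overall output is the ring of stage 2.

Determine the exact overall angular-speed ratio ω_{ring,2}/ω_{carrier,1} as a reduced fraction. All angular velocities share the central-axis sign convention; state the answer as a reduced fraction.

5720/2923

Stage 1: N_ring = 31 + 2·24 = 79
Stage 1: 31(ω_s−ω_c) = −79(ω_r−ω_c),  ω_s=0, ω_c=1
Stage 1: ω_r = 1 − (31/79)(0−1) = 110/79
  ⇒ ω_r¹/ω_c¹ = 110/79
Stage 2: N_ring = 15 + 2·11 = 37
Stage 2: 15(ω_s−ω_c) = −37(ω_r−ω_c),  ω_s=0, ω_c=1
Stage 2: ω_r = 1 − (15/37)(0−1) = 52/37
  ⇒ ω_r²/ω_c² = 52/37
Coupling ω_c² = ω_r¹ ⇒ overall = 110/79 × 52/37 = 5720/2923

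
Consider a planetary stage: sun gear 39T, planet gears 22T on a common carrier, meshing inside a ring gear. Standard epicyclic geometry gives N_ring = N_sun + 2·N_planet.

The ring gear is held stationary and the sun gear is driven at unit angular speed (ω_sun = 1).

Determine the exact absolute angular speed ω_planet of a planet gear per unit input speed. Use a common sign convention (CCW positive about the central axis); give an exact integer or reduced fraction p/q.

N_ring = 39 + 2·22 = 83
39(ω_s−ω_c) = −83(ω_r−ω_c),  ω_r=0, ω_s=1
39(1−ω_c) = −83(0−ω_c)  ⇒  122ω_c = 39  ⇒  ω_c = 39/122
sun–planet: 39·(1−39/122) = −22·(ω_p−ω_c)  ⇒  ω_p−ω_c = −(39/22)·(83/122) = -3237/2684
ω_p = 39/122 − 3237/2684 = -39/44

-39/44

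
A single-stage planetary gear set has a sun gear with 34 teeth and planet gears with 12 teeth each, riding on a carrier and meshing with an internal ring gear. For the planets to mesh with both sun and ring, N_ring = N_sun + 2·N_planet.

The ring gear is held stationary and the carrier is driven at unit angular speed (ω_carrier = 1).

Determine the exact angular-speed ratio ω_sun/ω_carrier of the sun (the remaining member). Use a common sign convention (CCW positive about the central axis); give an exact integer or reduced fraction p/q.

46/17

N_ring = 34 + 2·12 = 58
34(ω_s−ω_c) = −58(ω_r−ω_c),  ω_r=0, ω_c=1
ω_s = 1 − (58/34)(0−1) = 46/17
ω_s/ω_c = 46/17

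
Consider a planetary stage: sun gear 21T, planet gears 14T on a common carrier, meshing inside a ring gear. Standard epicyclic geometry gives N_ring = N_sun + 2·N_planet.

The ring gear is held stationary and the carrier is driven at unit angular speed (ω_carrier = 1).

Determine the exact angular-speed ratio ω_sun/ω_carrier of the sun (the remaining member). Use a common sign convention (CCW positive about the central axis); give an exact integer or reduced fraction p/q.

10/3

N_ring = 21 + 2·14 = 49
21(ω_s−ω_c) = −49(ω_r−ω_c),  ω_r=0, ω_c=1
ω_s = 1 − (49/21)(0−1) = 10/3
ω_s/ω_c = 10/3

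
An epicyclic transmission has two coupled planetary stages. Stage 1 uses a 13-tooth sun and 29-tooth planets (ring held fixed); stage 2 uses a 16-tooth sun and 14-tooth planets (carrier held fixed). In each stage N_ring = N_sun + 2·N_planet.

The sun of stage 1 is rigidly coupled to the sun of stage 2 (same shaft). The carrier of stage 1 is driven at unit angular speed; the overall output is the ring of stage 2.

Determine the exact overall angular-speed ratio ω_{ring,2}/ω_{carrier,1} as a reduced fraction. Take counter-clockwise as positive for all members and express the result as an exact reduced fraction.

Stage 1: N_ring = 13 + 2·29 = 71
Stage 1: 13(ω_s−ω_c) = −71(ω_r−ω_c),  ω_r=0, ω_c=1
Stage 1: ω_s = 1 − (71/13)(0−1) = 84/13
  ⇒ ω_s¹/ω_c¹ = 84/13
Stage 2: N_ring = 16 + 2·14 = 44
Stage 2: 16(ω_s−ω_c) = −44(ω_r−ω_c),  ω_c=0, ω_s=1
Stage 2: ω_r = 0 − (16/44)(1−0) = -4/11
  ⇒ ω_r²/ω_s² = -4/11
Coupling ω_s² = ω_s¹ ⇒ overall = 84/13 × -4/11 = -336/143

-336/143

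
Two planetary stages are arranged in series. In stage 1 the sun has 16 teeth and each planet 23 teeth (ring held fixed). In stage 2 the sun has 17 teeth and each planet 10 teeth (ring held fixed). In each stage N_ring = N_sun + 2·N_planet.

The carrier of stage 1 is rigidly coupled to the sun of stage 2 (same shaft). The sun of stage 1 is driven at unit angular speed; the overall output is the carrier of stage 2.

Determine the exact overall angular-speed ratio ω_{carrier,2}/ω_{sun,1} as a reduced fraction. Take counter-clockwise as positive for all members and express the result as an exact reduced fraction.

Stage 1: N_ring = 16 + 2·23 = 62
Stage 1: 16(ω_s−ω_c) = −62(ω_r−ω_c),  ω_r=0, ω_s=1
Stage 1: 16(1−ω_c) = −62(0−ω_c)  ⇒  78ω_c = 16  ⇒  ω_c = 8/39
  ⇒ ω_c¹/ω_s¹ = 8/39
Stage 2: N_ring = 17 + 2·10 = 37
Stage 2: 17(ω_s−ω_c) = −37(ω_r−ω_c),  ω_r=0, ω_s=1
Stage 2: 17(1−ω_c) = −37(0−ω_c)  ⇒  54ω_c = 17  ⇒  ω_c = 17/54
  ⇒ ω_c²/ω_s² = 17/54
Coupling ω_s² = ω_c¹ ⇒ overall = 8/39 × 17/54 = 68/1053

68/1053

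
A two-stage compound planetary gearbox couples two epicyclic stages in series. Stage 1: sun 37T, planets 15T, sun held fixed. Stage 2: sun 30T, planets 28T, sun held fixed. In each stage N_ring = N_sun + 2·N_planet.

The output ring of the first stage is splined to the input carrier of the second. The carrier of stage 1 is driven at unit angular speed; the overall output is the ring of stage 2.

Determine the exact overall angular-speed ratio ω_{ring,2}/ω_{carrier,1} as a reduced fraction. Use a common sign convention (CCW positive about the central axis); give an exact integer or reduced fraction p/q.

Stage 1: N_ring = 37 + 2·15 = 67
Stage 1: 37(ω_s−ω_c) = −67(ω_r−ω_c),  ω_s=0, ω_c=1
Stage 1: ω_r = 1 − (37/67)(0−1) = 104/67
  ⇒ ω_r¹/ω_c¹ = 104/67
Stage 2: N_ring = 30 + 2·28 = 86
Stage 2: 30(ω_s−ω_c) = −86(ω_r−ω_c),  ω_s=0, ω_c=1
Stage 2: ω_r = 1 − (30/86)(0−1) = 58/43
  ⇒ ω_r²/ω_c² = 58/43
Coupling ω_c² = ω_r¹ ⇒ overall = 104/67 × 58/43 = 6032/2881

6032/2881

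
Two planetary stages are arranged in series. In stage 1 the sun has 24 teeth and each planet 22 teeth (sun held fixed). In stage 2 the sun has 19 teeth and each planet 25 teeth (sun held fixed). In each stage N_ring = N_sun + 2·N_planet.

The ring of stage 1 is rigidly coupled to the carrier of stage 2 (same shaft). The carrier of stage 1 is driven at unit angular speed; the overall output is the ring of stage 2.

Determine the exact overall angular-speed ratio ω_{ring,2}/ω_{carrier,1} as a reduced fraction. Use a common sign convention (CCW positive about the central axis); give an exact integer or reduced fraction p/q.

Stage 1: N_ring = 24 + 2·22 = 68
Stage 1: 24(ω_s−ω_c) = −68(ω_r−ω_c),  ω_s=0, ω_c=1
Stage 1: ω_r = 1 − (24/68)(0−1) = 23/17
  ⇒ ω_r¹/ω_c¹ = 23/17
Stage 2: N_ring = 19 + 2·25 = 69
Stage 2: 19(ω_s−ω_c) = −69(ω_r−ω_c),  ω_s=0, ω_c=1
Stage 2: ω_r = 1 − (19/69)(0−1) = 88/69
  ⇒ ω_r²/ω_c² = 88/69
Coupling ω_c² = ω_r¹ ⇒ overall = 23/17 × 88/69 = 88/51

88/51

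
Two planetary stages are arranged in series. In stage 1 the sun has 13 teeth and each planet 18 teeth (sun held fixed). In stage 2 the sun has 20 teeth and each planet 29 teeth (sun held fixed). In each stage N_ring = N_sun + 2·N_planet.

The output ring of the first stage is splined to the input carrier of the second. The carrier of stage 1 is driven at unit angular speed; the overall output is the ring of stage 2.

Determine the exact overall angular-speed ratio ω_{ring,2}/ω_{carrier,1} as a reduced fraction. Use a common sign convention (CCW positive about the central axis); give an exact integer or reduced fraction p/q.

Stage 1: N_ring = 13 + 2·18 = 49
Stage 1: 13(ω_s−ω_c) = −49(ω_r−ω_c),  ω_s=0, ω_c=1
Stage 1: ω_r = 1 − (13/49)(0−1) = 62/49
  ⇒ ω_r¹/ω_c¹ = 62/49
Stage 2: N_ring = 20 + 2·29 = 78
Stage 2: 20(ω_s−ω_c) = −78(ω_r−ω_c),  ω_s=0, ω_c=1
Stage 2: ω_r = 1 − (20/78)(0−1) = 49/39
  ⇒ ω_r²/ω_c² = 49/39
Coupling ω_c² = ω_r¹ ⇒ overall = 62/49 × 49/39 = 62/39

62/39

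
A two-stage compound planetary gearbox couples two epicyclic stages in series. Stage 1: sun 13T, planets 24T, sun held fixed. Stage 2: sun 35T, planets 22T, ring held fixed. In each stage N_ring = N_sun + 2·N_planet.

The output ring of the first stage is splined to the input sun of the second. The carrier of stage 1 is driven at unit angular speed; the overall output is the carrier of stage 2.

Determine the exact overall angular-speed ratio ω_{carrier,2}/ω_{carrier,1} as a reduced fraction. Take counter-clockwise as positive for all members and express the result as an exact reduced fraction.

Stage 1: N_ring = 13 + 2·24 = 61
Stage 1: 13(ω_s−ω_c) = −61(ω_r−ω_c),  ω_s=0, ω_c=1
Stage 1: ω_r = 1 − (13/61)(0−1) = 74/61
  ⇒ ω_r¹/ω_c¹ = 74/61
Stage 2: N_ring = 35 + 2·22 = 79
Stage 2: 35(ω_s−ω_c) = −79(ω_r−ω_c),  ω_r=0, ω_s=1
Stage 2: 35(1−ω_c) = −79(0−ω_c)  ⇒  114ω_c = 35  ⇒  ω_c = 35/114
  ⇒ ω_c²/ω_s² = 35/114
Coupling ω_s² = ω_r¹ ⇒ overall = 74/61 × 35/114 = 1295/3477

1295/3477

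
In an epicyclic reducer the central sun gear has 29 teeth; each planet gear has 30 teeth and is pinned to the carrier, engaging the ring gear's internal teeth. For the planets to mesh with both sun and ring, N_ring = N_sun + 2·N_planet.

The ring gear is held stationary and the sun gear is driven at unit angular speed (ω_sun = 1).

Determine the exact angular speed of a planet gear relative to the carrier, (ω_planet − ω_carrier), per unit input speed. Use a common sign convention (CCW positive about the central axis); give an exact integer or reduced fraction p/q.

-2581/3540

N_ring = 29 + 2·30 = 89
29(ω_s−ω_c) = −89(ω_r−ω_c),  ω_r=0, ω_s=1
29(1−ω_c) = −89(0−ω_c)  ⇒  118ω_c = 29  ⇒  ω_c = 29/118
sun–planet: 29·(1−29/118) = −30·(ω_p−ω_c)  ⇒  ω_p−ω_c = −(29/30)·(89/118) = -2581/3540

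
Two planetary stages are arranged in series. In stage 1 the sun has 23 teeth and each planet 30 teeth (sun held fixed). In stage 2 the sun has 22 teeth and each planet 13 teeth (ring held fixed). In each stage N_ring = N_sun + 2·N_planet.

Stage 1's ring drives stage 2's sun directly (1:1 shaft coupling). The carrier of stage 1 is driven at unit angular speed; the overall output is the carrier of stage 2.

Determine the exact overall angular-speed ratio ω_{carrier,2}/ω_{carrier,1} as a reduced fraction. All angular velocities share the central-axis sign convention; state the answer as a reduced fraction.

1166/2905

Stage 1: N_ring = 23 + 2·30 = 83
Stage 1: 23(ω_s−ω_c) = −83(ω_r−ω_c),  ω_s=0, ω_c=1
Stage 1: ω_r = 1 − (23/83)(0−1) = 106/83
  ⇒ ω_r¹/ω_c¹ = 106/83
Stage 2: N_ring = 22 + 2·13 = 48
Stage 2: 22(ω_s−ω_c) = −48(ω_r−ω_c),  ω_r=0, ω_s=1
Stage 2: 22(1−ω_c) = −48(0−ω_c)  ⇒  70ω_c = 22  ⇒  ω_c = 11/35
  ⇒ ω_c²/ω_s² = 11/35
Coupling ω_s² = ω_r¹ ⇒ overall = 106/83 × 11/35 = 1166/2905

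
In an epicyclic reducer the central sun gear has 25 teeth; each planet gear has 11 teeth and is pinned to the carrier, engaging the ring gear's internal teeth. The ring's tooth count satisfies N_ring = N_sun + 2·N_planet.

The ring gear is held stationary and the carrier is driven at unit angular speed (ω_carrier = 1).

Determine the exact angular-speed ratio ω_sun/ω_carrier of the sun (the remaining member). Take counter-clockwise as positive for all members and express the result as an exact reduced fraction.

72/25

N_ring = 25 + 2·11 = 47
25(ω_s−ω_c) = −47(ω_r−ω_c),  ω_r=0, ω_c=1
ω_s = 1 − (47/25)(0−1) = 72/25
ω_s/ω_c = 72/25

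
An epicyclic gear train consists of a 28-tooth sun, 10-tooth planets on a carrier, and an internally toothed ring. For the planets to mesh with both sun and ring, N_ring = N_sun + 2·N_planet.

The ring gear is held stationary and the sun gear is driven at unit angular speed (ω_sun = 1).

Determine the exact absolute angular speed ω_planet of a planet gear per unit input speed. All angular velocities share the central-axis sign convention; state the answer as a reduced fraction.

N_ring = 28 + 2·10 = 48
28(ω_s−ω_c) = −48(ω_r−ω_c),  ω_r=0, ω_s=1
28(1−ω_c) = −48(0−ω_c)  ⇒  76ω_c = 28  ⇒  ω_c = 7/19
sun–planet: 28·(1−7/19) = −10·(ω_p−ω_c)  ⇒  ω_p−ω_c = −(28/10)·(12/19) = -168/95
ω_p = 7/19 − 168/95 = -7/5

-7/5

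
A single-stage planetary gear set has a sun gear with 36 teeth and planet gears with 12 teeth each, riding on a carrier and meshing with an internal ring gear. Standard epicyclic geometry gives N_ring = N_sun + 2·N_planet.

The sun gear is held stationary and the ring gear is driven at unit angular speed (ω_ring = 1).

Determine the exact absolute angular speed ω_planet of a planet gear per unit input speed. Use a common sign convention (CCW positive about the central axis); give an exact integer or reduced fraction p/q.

N_ring = 36 + 2·12 = 60
36(ω_s−ω_c) = −60(ω_r−ω_c),  ω_s=0, ω_r=1
36(0−ω_c) = −60(1−ω_c)  ⇒  96ω_c = 60  ⇒  ω_c = 5/8
sun–planet: 36·(0−5/8) = −12·(ω_p−ω_c)  ⇒  ω_p−ω_c = −(36/12)·(-5/8) = 15/8
ω_p = 5/8 + 15/8 = 5/2

5/2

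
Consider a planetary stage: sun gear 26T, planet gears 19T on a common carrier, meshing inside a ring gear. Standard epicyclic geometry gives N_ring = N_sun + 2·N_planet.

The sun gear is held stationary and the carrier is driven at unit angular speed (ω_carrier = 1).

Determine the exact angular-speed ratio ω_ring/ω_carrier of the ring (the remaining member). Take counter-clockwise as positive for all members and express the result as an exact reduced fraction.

45/32

N_ring = 26 + 2·19 = 64
26(ω_s−ω_c) = −64(ω_r−ω_c),  ω_s=0, ω_c=1
ω_r = 1 − (26/64)(0−1) = 45/32
ω_r/ω_c = 45/32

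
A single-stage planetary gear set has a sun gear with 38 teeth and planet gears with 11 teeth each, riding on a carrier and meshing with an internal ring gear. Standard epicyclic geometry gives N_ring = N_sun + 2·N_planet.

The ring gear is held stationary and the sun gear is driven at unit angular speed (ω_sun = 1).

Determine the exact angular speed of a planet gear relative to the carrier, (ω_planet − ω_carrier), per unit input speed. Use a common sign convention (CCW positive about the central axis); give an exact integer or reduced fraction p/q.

N_ring = 38 + 2·11 = 60
38(ω_s−ω_c) = −60(ω_r−ω_c),  ω_r=0, ω_s=1
38(1−ω_c) = −60(0−ω_c)  ⇒  98ω_c = 38  ⇒  ω_c = 19/49
sun–planet: 38·(1−19/49) = −11·(ω_p−ω_c)  ⇒  ω_p−ω_c = −(38/11)·(30/49) = -1140/539

-1140/539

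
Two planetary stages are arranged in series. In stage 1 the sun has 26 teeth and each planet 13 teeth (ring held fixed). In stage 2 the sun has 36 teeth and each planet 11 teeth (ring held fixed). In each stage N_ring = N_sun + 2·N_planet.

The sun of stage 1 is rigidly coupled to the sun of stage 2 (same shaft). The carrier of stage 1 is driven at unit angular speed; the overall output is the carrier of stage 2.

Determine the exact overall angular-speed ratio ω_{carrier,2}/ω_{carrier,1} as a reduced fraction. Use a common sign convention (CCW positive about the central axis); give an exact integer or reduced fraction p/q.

Stage 1: N_ring = 26 + 2·13 = 52
Stage 1: 26(ω_s−ω_c) = −52(ω_r−ω_c),  ω_r=0, ω_c=1
Stage 1: ω_s = 1 − (52/26)(0−1) = 3
  ⇒ ω_s¹/ω_c¹ = 3
Stage 2: N_ring = 36 + 2·11 = 58
Stage 2: 36(ω_s−ω_c) = −58(ω_r−ω_c),  ω_r=0, ω_s=1
Stage 2: 36(1−ω_c) = −58(0−ω_c)  ⇒  94ω_c = 36  ⇒  ω_c = 18/47
  ⇒ ω_c²/ω_s² = 18/47
Coupling ω_s² = ω_s¹ ⇒ overall = 3 × 18/47 = 54/47

54/47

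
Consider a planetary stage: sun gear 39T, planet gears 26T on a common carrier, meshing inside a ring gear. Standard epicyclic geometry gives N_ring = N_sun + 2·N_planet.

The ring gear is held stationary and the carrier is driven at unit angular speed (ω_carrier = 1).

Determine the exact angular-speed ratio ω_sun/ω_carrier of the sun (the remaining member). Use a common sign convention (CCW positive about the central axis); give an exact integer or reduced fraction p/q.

10/3

N_ring = 39 + 2·26 = 91
39(ω_s−ω_c) = −91(ω_r−ω_c),  ω_r=0, ω_c=1
ω_s = 1 − (91/39)(0−1) = 10/3
ω_s/ω_c = 10/3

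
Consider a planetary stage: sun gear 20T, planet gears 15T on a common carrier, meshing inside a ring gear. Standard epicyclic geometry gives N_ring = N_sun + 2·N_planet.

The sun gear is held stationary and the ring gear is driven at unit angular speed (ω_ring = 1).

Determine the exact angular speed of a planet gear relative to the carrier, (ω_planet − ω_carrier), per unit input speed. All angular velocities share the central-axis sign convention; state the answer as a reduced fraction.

N_ring = 20 + 2·15 = 50
20(ω_s−ω_c) = −50(ω_r−ω_c),  ω_s=0, ω_r=1
20(0−ω_c) = −50(1−ω_c)  ⇒  70ω_c = 50  ⇒  ω_c = 5/7
sun–planet: 20·(0−5/7) = −15·(ω_p−ω_c)  ⇒  ω_p−ω_c = −(20/15)·(-5/7) = 20/21

20/21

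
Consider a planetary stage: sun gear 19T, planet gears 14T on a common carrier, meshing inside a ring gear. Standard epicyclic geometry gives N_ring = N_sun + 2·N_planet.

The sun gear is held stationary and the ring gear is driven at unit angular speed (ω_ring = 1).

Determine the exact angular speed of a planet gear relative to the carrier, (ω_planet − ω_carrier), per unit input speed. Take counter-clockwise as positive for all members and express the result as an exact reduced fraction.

893/924

N_ring = 19 + 2·14 = 47
19(ω_s−ω_c) = −47(ω_r−ω_c),  ω_s=0, ω_r=1
19(0−ω_c) = −47(1−ω_c)  ⇒  66ω_c = 47  ⇒  ω_c = 47/66
sun–planet: 19·(0−47/66) = −14·(ω_p−ω_c)  ⇒  ω_p−ω_c = −(19/14)·(-47/66) = 893/924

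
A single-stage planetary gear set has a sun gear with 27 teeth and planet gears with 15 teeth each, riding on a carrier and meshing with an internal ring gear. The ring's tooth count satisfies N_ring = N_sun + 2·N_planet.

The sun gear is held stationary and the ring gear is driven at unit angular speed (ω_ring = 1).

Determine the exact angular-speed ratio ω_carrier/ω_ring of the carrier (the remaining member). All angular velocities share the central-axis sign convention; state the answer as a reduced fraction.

N_ring = 27 + 2·15 = 57
27(ω_s−ω_c) = −57(ω_r−ω_c),  ω_s=0, ω_r=1
27(0−ω_c) = −57(1−ω_c)  ⇒  84ω_c = 57  ⇒  ω_c = 19/28
ω_c/ω_r = 19/28

19/28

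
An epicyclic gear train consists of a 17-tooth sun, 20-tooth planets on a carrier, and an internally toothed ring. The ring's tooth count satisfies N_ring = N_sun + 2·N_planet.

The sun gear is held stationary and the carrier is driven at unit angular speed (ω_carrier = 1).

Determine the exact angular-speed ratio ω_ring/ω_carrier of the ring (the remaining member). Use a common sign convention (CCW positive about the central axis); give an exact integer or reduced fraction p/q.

74/57

N_ring = 17 + 2·20 = 57
17(ω_s−ω_c) = −57(ω_r−ω_c),  ω_s=0, ω_c=1
ω_r = 1 − (17/57)(0−1) = 74/57
ω_r/ω_c = 74/57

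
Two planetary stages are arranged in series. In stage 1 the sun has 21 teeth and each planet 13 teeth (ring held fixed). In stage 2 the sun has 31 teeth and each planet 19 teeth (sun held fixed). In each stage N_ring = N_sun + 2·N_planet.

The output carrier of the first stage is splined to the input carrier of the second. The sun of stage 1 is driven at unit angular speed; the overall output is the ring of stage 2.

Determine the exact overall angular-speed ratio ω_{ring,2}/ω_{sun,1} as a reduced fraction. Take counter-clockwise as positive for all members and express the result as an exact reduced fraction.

175/391

Stage 1: N_ring = 21 + 2·13 = 47
Stage 1: 21(ω_s−ω_c) = −47(ω_r−ω_c),  ω_r=0, ω_s=1
Stage 1: 21(1−ω_c) = −47(0−ω_c)  ⇒  68ω_c = 21  ⇒  ω_c = 21/68
  ⇒ ω_c¹/ω_s¹ = 21/68
Stage 2: N_ring = 31 + 2·19 = 69
Stage 2: 31(ω_s−ω_c) = −69(ω_r−ω_c),  ω_s=0, ω_c=1
Stage 2: ω_r = 1 − (31/69)(0−1) = 100/69
  ⇒ ω_r²/ω_c² = 100/69
Coupling ω_c² = ω_c¹ ⇒ overall = 21/68 × 100/69 = 175/391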